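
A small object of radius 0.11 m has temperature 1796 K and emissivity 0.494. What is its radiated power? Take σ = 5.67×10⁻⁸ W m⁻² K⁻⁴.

P ≈ 44300 W

A = 4πr² = 4π × (0.11)² = 0.152 m².
Stefan–Boltzmann: P = εσAT⁴ = 0.494 × 5.67×10⁻⁸ × 0.152 × (1796)⁴ = 0.494 × 5.67×10⁻⁸ × 0.152 × 1.04×10^13.
P = 44300 W.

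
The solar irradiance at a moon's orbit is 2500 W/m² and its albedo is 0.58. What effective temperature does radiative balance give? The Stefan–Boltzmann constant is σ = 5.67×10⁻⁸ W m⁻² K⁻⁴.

T ≈ 261 K

Power absorbed = (1−a)S·πR²; power emitted = 4πR²σT⁴. Equating and cancelling πR²:
T = ((1−a)S / 4σ)^(1/4) = (1050 / (4 × 5.67×10⁻⁸))^(1/4) = (4.63×10^9)^(1/4).
T = 261 K.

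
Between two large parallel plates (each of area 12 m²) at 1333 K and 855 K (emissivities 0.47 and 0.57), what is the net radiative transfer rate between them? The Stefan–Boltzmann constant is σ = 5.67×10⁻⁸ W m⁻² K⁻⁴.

Q ≈ 6.19×10^5 W

For two large parallel gray plates, q = σ(T₁⁴ − T₂⁴) / (1/ε₁ + 1/ε₂ − 1).
1/ε₁ + 1/ε₂ − 1 = 1/0.47 + 1/0.57 − 1 = 2.882.
T₁⁴ − T₂⁴ = 3.16×10^12 − 5.34×10^11 = 2.62×10^12 K⁴.
q = 5.67×10⁻⁸ × 2.62×10^12 / 2.882 = 51600 W/m².
Q = q·A = 51600 × 12 = 6.19×10^5 W.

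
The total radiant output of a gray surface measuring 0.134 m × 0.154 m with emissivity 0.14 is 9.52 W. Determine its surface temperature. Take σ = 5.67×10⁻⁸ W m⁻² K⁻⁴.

A = 0.134 × 0.154 = 0.0206 m².
From P = εσAT⁴, T = (P / εσA)^(1/4) = (9.52 / (0.14 × 5.67×10⁻⁸ × 0.0206))^(1/4).
T = (5.81×10^10)^(1/4) = 491 K.

T ≈ 491 K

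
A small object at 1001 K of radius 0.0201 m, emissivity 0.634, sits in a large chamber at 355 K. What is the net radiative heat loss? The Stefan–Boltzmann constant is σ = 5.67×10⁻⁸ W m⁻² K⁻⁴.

Q ≈ 180 W

A = 4πr² = 4π × (0.0201)² = 5.08×10^-3 m².
Q = εσA(T⁴ − T_s⁴). T⁴ − T_s⁴ = (1001)⁴ − (355)⁴ = 1.00×10^12 − 1.59×10^10 = 9.88×10^11 K⁴.
Q = 0.634 × 5.67×10⁻⁸ × 5.08×10^-3 × 9.88×10^11 = 180 W.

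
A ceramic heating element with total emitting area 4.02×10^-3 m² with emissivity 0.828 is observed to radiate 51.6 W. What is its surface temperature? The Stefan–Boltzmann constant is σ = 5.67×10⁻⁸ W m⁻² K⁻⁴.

From P = εσAT⁴, T = (P / εσA)^(1/4) = (51.6 / (0.828 × 5.67×10⁻⁸ × 4.02×10^-3))^(1/4).
T = (2.73×10^11)^(1/4) = 723 K.

T ≈ 723 K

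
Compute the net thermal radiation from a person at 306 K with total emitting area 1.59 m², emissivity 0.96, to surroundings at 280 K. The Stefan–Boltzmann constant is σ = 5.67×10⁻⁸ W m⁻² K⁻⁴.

Q = εσA(T⁴ − T_s⁴). T⁴ − T_s⁴ = (306)⁴ − (280)⁴ = 8.77×10^9 − 6.15×10^9 = 2.62×10^9 K⁴.
Q = 0.96 × 5.67×10⁻⁸ × 1.59 × 2.62×10^9 = 227 W.

Q ≈ 227 W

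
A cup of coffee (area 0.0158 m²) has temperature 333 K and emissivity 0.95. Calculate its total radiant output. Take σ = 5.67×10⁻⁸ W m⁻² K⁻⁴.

P = εσAT⁴ = 0.95 × 5.67×10⁻⁸ × 0.0158 × (333)⁴ = 0.95 × 5.67×10⁻⁸ × 0.0158 × 1.23×10^10.
P = 10.5 W.

P ≈ 10.5 W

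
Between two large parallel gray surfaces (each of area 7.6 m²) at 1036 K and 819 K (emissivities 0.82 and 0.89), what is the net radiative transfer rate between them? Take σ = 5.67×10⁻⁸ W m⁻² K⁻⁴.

For two large parallel gray plates, q = σ(T₁⁴ − T₂⁴) / (1/ε₁ + 1/ε₂ − 1).
1/ε₁ + 1/ε₂ − 1 = 1/0.82 + 1/0.89 − 1 = 1.343.
T₁⁴ − T₂⁴ = 1.15×10^12 − 4.50×10^11 = 7.02×10^11 K⁴.
q = 5.67×10⁻⁸ × 7.02×10^11 / 1.343 = 29600 W/m².
Q = q·A = 29600 × 7.6 = 2.25×10^5 W.

Q ≈ 2.25×10^5 W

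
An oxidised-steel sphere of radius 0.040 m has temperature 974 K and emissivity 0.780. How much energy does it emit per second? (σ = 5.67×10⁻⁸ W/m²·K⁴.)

P ≈ 800 W

A = 4πr² = 4π × (0.040)² = 0.0201 m².
P = εσAT⁴ = 0.780 × 5.67×10⁻⁸ × 0.0201 × (974)⁴ = 0.780 × 5.67×10⁻⁸ × 0.0201 × 9.00×10^11.
P = 800 W.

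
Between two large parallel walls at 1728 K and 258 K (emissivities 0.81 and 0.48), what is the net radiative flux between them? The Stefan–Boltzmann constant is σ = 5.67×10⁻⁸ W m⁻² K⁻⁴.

q ≈ 2.18×10^5 W/m²

For two large parallel gray plates, q = σ(T₁⁴ − T₂⁴) / (1/ε₁ + 1/ε₂ − 1).
1/ε₁ + 1/ε₂ − 1 = 1/0.81 + 1/0.48 − 1 = 2.318.
T₁⁴ − T₂⁴ = 8.92×10^12 − 4.43×10^9 = 8.91×10^12 K⁴.
q = 5.67×10⁻⁸ × 8.91×10^12 / 2.318 = 2.18×10^5 W/m².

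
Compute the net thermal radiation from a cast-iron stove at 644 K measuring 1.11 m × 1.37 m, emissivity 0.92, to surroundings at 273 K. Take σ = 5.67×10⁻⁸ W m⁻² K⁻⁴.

A = 1.11 × 1.37 = 1.52 m².
Q = εσA(T⁴ − T_s⁴). T⁴ − T_s⁴ = (644)⁴ − (273)⁴ = 1.72×10^11 − 5.55×10^9 = 1.66×10^11 K⁴.
Q = 0.92 × 5.67×10⁻⁸ × 1.52 × 1.66×10^11 = 13200 W.

Q ≈ 13200 W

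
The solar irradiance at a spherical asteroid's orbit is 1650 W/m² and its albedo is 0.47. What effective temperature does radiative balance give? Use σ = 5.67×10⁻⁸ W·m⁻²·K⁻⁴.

T ≈ 249 K

Power absorbed = (1−a)S·πR²; power emitted = 4πR²σT⁴. Equating and cancelling πR²:
T = ((1−a)S / 4σ)^(1/4) = (874 / (4 × 5.67×10⁻⁸))^(1/4) = (3.86×10^9)^(1/4).
T = 249 K.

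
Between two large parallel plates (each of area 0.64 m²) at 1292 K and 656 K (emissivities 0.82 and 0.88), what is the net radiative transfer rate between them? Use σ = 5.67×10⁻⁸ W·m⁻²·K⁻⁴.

Q ≈ 69600 W

For two large parallel gray plates, q = σ(T₁⁴ − T₂⁴) / (1/ε₁ + 1/ε₂ − 1).
1/ε₁ + 1/ε₂ − 1 = 1/0.82 + 1/0.88 − 1 = 1.356.
T₁⁴ − T₂⁴ = 2.79×10^12 − 1.85×10^11 = 2.60×10^12 K⁴.
q = 5.67×10⁻⁸ × 2.60×10^12 / 1.356 = 1.09×10^5 W/m².
Q = q·A = 1.09×10^5 × 0.64 = 69600 W.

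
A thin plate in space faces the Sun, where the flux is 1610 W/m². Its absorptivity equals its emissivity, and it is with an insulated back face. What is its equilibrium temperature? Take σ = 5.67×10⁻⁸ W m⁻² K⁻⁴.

T ≈ 410 K

Absorbed flux αS = emitted flux εσT⁴ (one radiating face); with α = ε, T = (S/σ)^(1/4).
T = (1610 / 5.67×10⁻⁸)^(1/4) = (2.84×10^10)^(1/4).
T = 410 K.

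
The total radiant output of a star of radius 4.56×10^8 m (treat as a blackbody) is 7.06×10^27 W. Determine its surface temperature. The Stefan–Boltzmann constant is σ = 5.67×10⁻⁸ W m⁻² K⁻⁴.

A = 4πr² = 4π × (4.56×10^8)² = 2.61×10^18 m².
From P = σAT⁴, T = (P / σA)^(1/4) = (7.06×10^27 / (5.67×10⁻⁸ × 2.61×10^18))^(1/4).
T = (4.77×10^16)^(1/4) = 14800 K.

T ≈ 14800 K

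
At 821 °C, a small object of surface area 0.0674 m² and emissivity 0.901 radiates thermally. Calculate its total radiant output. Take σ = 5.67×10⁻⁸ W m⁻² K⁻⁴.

821 °C = 1094 K.
Stefan–Boltzmann: P = εσAT⁴ = 0.901 × 5.67×10⁻⁸ × 0.0674 × (1094)⁴ = 0.901 × 5.67×10⁻⁸ × 0.0674 × 1.43×10^12.
P = 4930 W.

P ≈ 4930 W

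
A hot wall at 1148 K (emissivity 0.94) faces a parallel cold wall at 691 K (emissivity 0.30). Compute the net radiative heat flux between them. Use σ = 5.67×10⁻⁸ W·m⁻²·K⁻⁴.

For two large parallel gray plates, q = σ(T₁⁴ − T₂⁴) / (1/ε₁ + 1/ε₂ − 1).
1/ε₁ + 1/ε₂ − 1 = 1/0.94 + 1/0.30 − 1 = 3.397.
T₁⁴ − T₂⁴ = 1.74×10^12 − 2.28×10^11 = 1.51×10^12 K⁴.
q = 5.67×10⁻⁸ × 1.51×10^12 / 3.397 = 25200 W/m².

q ≈ 25200 W/m²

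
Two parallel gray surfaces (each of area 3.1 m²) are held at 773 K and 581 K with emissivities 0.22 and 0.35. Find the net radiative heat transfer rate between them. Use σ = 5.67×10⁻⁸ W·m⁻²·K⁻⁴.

For two large parallel gray plates, q = σ(T₁⁴ − T₂⁴) / (1/ε₁ + 1/ε₂ − 1).
1/ε₁ + 1/ε₂ − 1 = 1/0.22 + 1/0.35 − 1 = 6.403.
T₁⁴ − T₂⁴ = 3.57×10^11 − 1.14×10^11 = 2.43×10^11 K⁴.
q = 5.67×10⁻⁸ × 2.43×10^11 / 6.403 = 2150 W/m².
Q = q·A = 2150 × 3.1 = 6670 W.

Q ≈ 6670 W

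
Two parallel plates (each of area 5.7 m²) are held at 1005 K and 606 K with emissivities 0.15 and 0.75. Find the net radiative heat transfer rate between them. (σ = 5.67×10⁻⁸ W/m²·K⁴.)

For two large parallel gray plates, q = σ(T₁⁴ − T₂⁴) / (1/ε₁ + 1/ε₂ − 1).
1/ε₁ + 1/ε₂ − 1 = 1/0.15 + 1/0.75 − 1 = 7.000.
T₁⁴ − T₂⁴ = 1.02×10^12 − 1.35×10^11 = 8.85×10^11 K⁴.
q = 5.67×10⁻⁸ × 8.85×10^11 / 7.000 = 7170 W/m².
Q = q·A = 7170 × 5.7 = 40900 W.

Q ≈ 40900 W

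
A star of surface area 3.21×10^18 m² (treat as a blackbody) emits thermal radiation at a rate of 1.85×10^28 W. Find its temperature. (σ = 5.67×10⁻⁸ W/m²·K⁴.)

From P = σAT⁴, T = (P / σA)^(1/4) = (1.85×10^28 / (5.67×10⁻⁸ × 3.21×10^18))^(1/4).
T = (1.02×10^17)^(1/4) = 17900 K.

T ≈ 17900 K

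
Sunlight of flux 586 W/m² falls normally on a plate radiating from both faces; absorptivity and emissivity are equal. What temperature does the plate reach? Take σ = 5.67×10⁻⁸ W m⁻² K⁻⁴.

T ≈ 268 K

Absorbed flux αS = emitted flux 2εσT⁴ per unit area; with α = ε this gives T = (S/2σ)^(1/4).
T = (586 / (2 × 5.67×10⁻⁸))^(1/4) = (5.17×10^9)^(1/4).
T = 268 K.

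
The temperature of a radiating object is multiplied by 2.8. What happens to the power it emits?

factor ≈ 61.5

P ∝ T⁴, so the power scales as (2.8)⁴ = 61.5.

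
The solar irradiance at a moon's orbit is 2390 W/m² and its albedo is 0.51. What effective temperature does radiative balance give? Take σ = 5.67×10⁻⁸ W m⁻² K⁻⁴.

T ≈ 268 K

Power absorbed = (1−a)S·πR²; power emitted = 4πR²σT⁴. Equating and cancelling πR²:
T = ((1−a)S / 4σ)^(1/4) = (1170 / (4 × 5.67×10⁻⁸))^(1/4) = (5.16×10^9)^(1/4).
T = 268 K.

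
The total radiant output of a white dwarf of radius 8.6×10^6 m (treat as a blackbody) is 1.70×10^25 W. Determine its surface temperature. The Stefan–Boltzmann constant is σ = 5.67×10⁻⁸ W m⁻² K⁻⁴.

A = 4πr² = 4π × (8.6×10^6)² = 9.29×10^14 m².
From P = σAT⁴, T = (P / σA)^(1/4) = (1.70×10^25 / (5.67×10⁻⁸ × 9.29×10^14))^(1/4).
T = (3.23×10^17)^(1/4) = 23800 K.

T ≈ 23800 K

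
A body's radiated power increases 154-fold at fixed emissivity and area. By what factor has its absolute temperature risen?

factor ≈ 3.52

P ∝ T⁴ ⇒ T ∝ P^(1/4), so T scales by (154)^(1/4) = 3.52.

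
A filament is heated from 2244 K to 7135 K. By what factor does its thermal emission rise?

P ∝ T⁴, so the ratio is (7135/2244)⁴ = (3.180)⁴ = 102.

ratio ≈ 102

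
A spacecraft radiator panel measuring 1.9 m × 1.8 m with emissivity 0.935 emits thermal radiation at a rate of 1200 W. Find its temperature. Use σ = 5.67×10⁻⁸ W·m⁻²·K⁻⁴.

T ≈ 285 K

A = 1.9 × 1.8 = 3.42 m².
From P = εσAT⁴, T = (P / εσA)^(1/4) = (1200 / (0.935 × 5.67×10⁻⁸ × 3.42))^(1/4).
T = (6.62×10^9)^(1/4) = 285 K.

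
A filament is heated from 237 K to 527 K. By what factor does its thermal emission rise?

ratio ≈ 24.4

P ∝ T⁴, so the ratio is (527/237)⁴ = (2.224)⁴ = 24.4.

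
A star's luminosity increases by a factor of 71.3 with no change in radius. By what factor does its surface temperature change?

P ∝ T⁴ ⇒ T ∝ P^(1/4), so T scales by (71.3)^(1/4) = 2.91.

factor ≈ 2.91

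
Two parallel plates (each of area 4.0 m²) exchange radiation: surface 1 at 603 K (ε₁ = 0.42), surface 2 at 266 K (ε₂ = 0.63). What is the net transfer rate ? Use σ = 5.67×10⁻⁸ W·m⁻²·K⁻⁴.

Q ≈ 9720 W

For two large parallel gray plates, q = σ(T₁⁴ − T₂⁴) / (1/ε₁ + 1/ε₂ − 1).
1/ε₁ + 1/ε₂ − 1 = 1/0.42 + 1/0.63 − 1 = 2.968.
T₁⁴ − T₂⁴ = 1.32×10^11 − 5.01×10^9 = 1.27×10^11 K⁴.
q = 5.67×10⁻⁸ × 1.27×10^11 / 2.968 = 2430 W/m².
Q = q·A = 2430 × 4.0 = 9720 W.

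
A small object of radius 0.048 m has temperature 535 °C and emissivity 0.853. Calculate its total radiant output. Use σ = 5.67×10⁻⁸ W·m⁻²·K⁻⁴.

A = 4πr² = 4π × (0.048)² = 0.0290 m².
535 °C = 808 K.
P = εσAT⁴ = 0.853 × 5.67×10⁻⁸ × 0.0290 × (808)⁴ = 0.853 × 5.67×10⁻⁸ × 0.0290 × 4.26×10^11.
P = 597 W.

P ≈ 597 W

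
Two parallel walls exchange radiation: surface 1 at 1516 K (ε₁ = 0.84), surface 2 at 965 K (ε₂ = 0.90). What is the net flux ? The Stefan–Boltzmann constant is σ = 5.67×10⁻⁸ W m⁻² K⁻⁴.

q ≈ 1.92×10^5 W/m²

For two large parallel gray plates, q = σ(T₁⁴ − T₂⁴) / (1/ε₁ + 1/ε₂ − 1).
1/ε₁ + 1/ε₂ − 1 = 1/0.84 + 1/0.90 − 1 = 1.302.
T₁⁴ − T₂⁴ = 5.28×10^12 − 8.67×10^11 = 4.41×10^12 K⁴.
q = 5.67×10⁻⁸ × 4.41×10^12 / 1.302 = 1.92×10^5 W/m².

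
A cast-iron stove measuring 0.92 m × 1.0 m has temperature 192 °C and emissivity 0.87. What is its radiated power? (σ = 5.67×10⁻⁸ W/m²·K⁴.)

P ≈ 2120 W

A = 0.92 × 1.0 = 0.920 m².
192 °C = 465 K.
Stefan–Boltzmann: P = εσAT⁴ = 0.87 × 5.67×10⁻⁸ × 0.920 × (465)⁴ = 0.87 × 5.67×10⁻⁸ × 0.920 × 4.68×10^10.
P = 2120 W.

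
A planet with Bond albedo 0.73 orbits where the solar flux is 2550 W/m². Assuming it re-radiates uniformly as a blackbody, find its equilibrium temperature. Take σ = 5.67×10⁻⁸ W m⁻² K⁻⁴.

Power absorbed = (1−a)S·πR²; power emitted = 4πR²σT⁴. Equating and cancelling πR²:
T = ((1−a)S / 4σ)^(1/4) = (688 / (4 × 5.67×10⁻⁸))^(1/4) = (3.04×10^9)^(1/4).
T = 235 K.

T ≈ 235 K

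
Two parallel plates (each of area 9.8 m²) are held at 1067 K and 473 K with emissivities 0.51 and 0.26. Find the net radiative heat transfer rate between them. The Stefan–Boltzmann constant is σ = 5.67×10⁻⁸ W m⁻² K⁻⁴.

Q ≈ 1.44×10^5 W

For two large parallel gray plates, q = σ(T₁⁴ − T₂⁴) / (1/ε₁ + 1/ε₂ − 1).
1/ε₁ + 1/ε₂ − 1 = 1/0.51 + 1/0.26 − 1 = 4.807.
T₁⁴ − T₂⁴ = 1.30×10^12 − 5.01×10^10 = 1.25×10^12 K⁴.
q = 5.67×10⁻⁸ × 1.25×10^12 / 4.807 = 14700 W/m².
Q = q·A = 14700 × 9.8 = 1.44×10^5 W.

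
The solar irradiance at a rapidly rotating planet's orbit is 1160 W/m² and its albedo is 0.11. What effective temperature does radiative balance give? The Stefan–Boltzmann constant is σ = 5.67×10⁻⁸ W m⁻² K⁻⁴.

T ≈ 260 K

Power absorbed = (1−a)S·πR²; power emitted = 4πR²σT⁴. Equating and cancelling πR²:
T = ((1−a)S / 4σ)^(1/4) = (1030 / (4 × 5.67×10⁻⁸))^(1/4) = (4.55×10^9)^(1/4).
T = 260 K.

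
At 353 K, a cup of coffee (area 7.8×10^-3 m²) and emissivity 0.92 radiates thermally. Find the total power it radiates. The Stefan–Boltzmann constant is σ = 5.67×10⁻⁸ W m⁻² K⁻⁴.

P ≈ 6.32 W

Stefan–Boltzmann: P = εσAT⁴ = 0.92 × 5.67×10⁻⁸ × 7.80×10^-3 × (353)⁴ = 0.92 × 5.67×10⁻⁸ × 7.80×10^-3 × 1.55×10^10.
P = 6.32 W.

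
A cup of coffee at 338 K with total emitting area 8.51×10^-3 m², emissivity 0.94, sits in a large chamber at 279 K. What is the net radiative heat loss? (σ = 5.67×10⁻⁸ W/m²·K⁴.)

Q ≈ 3.17 W

Q = εσA(T⁴ − T_s⁴). T⁴ − T_s⁴ = (338)⁴ − (279)⁴ = 1.31×10^10 − 6.06×10^9 = 6.99×10^9 K⁴.
Q = 0.94 × 5.67×10⁻⁸ × 8.51×10^-3 × 6.99×10^9 = 3.17 W.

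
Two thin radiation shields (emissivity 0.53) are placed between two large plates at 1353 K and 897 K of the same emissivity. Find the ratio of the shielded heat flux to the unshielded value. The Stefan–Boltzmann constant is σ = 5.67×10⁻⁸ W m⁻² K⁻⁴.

ratio ≈ 0.333

With N identical shields there are N+1 = 3 gaps in series, each with the same radiative resistance, so the flux falls to 1/(N+1) of its unshielded value.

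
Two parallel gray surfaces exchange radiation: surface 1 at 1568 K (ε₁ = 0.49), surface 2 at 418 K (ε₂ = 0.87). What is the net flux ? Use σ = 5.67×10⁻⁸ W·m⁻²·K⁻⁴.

q ≈ 1.56×10^5 W/m²

For two large parallel gray plates, q = σ(T₁⁴ − T₂⁴) / (1/ε₁ + 1/ε₂ − 1).
1/ε₁ + 1/ε₂ − 1 = 1/0.49 + 1/0.87 − 1 = 2.190.
T₁⁴ − T₂⁴ = 6.04×10^12 − 3.05×10^10 = 6.01×10^12 K⁴.
q = 5.67×10⁻⁸ × 6.01×10^12 / 2.190 = 1.56×10^5 W/m².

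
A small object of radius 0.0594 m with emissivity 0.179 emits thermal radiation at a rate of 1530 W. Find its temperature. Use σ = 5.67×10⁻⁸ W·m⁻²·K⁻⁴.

A = 4πr² = 4π × (0.0594)² = 0.0443 m².
From P = εσAT⁴, T = (P / εσA)^(1/4) = (1530 / (0.179 × 5.67×10⁻⁸ × 0.0443))^(1/4).
T = (3.40×10^12)^(1/4) = 1360 K.

T ≈ 1360 K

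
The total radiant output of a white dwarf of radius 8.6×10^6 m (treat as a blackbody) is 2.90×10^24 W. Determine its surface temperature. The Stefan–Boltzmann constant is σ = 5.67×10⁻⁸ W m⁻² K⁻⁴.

A = 4πr² = 4π × (8.6×10^6)² = 9.29×10^14 m².
From P = σAT⁴, T = (P / σA)^(1/4) = (2.90×10^24 / (5.67×10⁻⁸ × 9.29×10^14))^(1/4).
T = (5.50×10^16)^(1/4) = 15300 K.

T ≈ 15300 K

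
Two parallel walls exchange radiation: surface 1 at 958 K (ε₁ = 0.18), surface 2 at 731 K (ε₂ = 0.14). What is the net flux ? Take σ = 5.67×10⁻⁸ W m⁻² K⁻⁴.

For two large parallel gray plates, q = σ(T₁⁴ − T₂⁴) / (1/ε₁ + 1/ε₂ − 1).
1/ε₁ + 1/ε₂ − 1 = 1/0.18 + 1/0.14 − 1 = 11.70.
T₁⁴ − T₂⁴ = 8.42×10^11 − 2.86×10^11 = 5.57×10^11 K⁴.
q = 5.67×10⁻⁸ × 5.57×10^11 / 11.70 = 2700 W/m².

q ≈ 2700 W/m²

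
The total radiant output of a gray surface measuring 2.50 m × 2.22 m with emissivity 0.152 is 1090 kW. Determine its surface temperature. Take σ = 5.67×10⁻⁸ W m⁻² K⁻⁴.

A = 2.50 × 2.22 = 5.55 m².
From P = εσAT⁴, T = (P / εσA)^(1/4) = (1.09×10^6 / (0.152 × 5.67×10⁻⁸ × 5.55))^(1/4).
T = (2.28×10^13)^(1/4) = 2180 K.

T ≈ 2180 K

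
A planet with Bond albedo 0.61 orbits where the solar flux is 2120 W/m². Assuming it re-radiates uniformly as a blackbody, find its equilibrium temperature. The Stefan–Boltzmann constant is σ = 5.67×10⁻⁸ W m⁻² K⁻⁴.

Power absorbed = (1−a)S·πR²; power emitted = 4πR²σT⁴. Equating and cancelling πR²:
T = ((1−a)S / 4σ)^(1/4) = (827 / (4 × 5.67×10⁻⁸))^(1/4) = (3.65×10^9)^(1/4).
T = 246 K.

T ≈ 246 K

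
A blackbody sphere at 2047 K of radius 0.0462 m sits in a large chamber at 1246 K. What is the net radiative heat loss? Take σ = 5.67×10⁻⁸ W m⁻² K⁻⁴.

A = 4πr² = 4π × (0.0462)² = 0.0268 m².
Q = σA(T⁴ − T_s⁴). T⁴ − T_s⁴ = (2047)⁴ − (1246)⁴ = 1.76×10^13 − 2.41×10^12 = 1.51×10^13 K⁴.
Q = 5.67×10⁻⁸ × 0.0268 × 1.51×10^13 = 23000 W.

Q ≈ 23000 W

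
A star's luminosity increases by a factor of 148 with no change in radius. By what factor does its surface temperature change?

P ∝ T⁴ ⇒ T ∝ P^(1/4), so T scales by (148)^(1/4) = 3.49.

factor ≈ 3.49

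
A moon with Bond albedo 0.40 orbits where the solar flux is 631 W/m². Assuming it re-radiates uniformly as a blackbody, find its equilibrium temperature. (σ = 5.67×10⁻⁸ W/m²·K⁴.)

T ≈ 202 K

Power absorbed = (1−a)S·πR²; power emitted = 4πR²σT⁴. Equating and cancelling πR²:
T = ((1−a)S / 4σ)^(1/4) = (379 / (4 × 5.67×10⁻⁸))^(1/4) = (1.67×10^9)^(1/4).
T = 202 K.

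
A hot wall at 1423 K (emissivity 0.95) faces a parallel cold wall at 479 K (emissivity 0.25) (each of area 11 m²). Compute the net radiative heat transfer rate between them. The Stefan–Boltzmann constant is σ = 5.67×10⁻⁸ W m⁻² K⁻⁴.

For two large parallel gray plates, q = σ(T₁⁴ − T₂⁴) / (1/ε₁ + 1/ε₂ − 1).
1/ε₁ + 1/ε₂ − 1 = 1/0.95 + 1/0.25 − 1 = 4.053.
T₁⁴ − T₂⁴ = 4.10×10^12 − 5.26×10^10 = 4.05×10^12 K⁴.
q = 5.67×10⁻⁸ × 4.05×10^12 / 4.053 = 56600 W/m².
Q = q·A = 56600 × 11 = 6.23×10^5 W.

Q ≈ 6.23×10^5 W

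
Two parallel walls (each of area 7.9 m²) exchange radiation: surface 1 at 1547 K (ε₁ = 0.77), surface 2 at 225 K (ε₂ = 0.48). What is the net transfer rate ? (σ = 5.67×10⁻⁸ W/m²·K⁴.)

For two large parallel gray plates, q = σ(T₁⁴ − T₂⁴) / (1/ε₁ + 1/ε₂ − 1).
1/ε₁ + 1/ε₂ − 1 = 1/0.77 + 1/0.48 − 1 = 2.382.
T₁⁴ − T₂⁴ = 5.73×10^12 − 2.56×10^9 = 5.72×10^12 K⁴.
q = 5.67×10⁻⁸ × 5.72×10^12 / 2.382 = 1.36×10^5 W/m².
Q = q·A = 1.36×10^5 × 7.9 = 1.08×10^6 W.

Q ≈ 1.08×10^6 W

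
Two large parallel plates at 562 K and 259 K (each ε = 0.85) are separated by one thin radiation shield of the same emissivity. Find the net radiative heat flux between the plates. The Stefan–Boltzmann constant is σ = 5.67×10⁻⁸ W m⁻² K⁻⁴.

q ≈ 2000 W/m²

Each of the 2 gaps contributes resistance (2/ε − 1) = 2/0.85 − 1 = 1.353; total = 2.706.
q = σ(T₁⁴ − T₂⁴) / 2.706 = 5.67×10⁻⁸ × 9.53×10^10 / 2.706 = 2000 W/m².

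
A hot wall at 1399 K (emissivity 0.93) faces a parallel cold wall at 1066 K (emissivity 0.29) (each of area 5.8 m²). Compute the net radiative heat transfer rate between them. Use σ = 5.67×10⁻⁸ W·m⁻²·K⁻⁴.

Q ≈ 2.37×10^5 W

For two large parallel gray plates, q = σ(T₁⁴ − T₂⁴) / (1/ε₁ + 1/ε₂ − 1).
1/ε₁ + 1/ε₂ − 1 = 1/0.93 + 1/0.29 − 1 = 3.524.
T₁⁴ − T₂⁴ = 3.83×10^12 − 1.29×10^12 = 2.54×10^12 K⁴.
q = 5.67×10⁻⁸ × 2.54×10^12 / 3.524 = 40900 W/m².
Q = q·A = 40900 × 5.8 = 2.37×10^5 W.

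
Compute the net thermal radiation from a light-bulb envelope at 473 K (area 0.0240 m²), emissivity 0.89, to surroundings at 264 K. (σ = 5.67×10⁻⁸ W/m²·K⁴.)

Q ≈ 54.7 W

Q = εσA(T⁴ − T_s⁴). T⁴ − T_s⁴ = (473)⁴ − (264)⁴ = 5.01×10^10 − 4.86×10^9 = 4.52×10^10 K⁴.
Q = 0.89 × 5.67×10⁻⁸ × 0.0240 × 4.52×10^10 = 54.7 W.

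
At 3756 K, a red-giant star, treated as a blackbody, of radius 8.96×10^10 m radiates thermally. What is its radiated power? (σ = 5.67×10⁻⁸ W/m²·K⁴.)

P ≈ 1.14×10^30 W

A = 4πr² = 4π × (8.96×10^10)² = 1.01×10^23 m².
P = σAT⁴ = 5.67×10⁻⁸ × 1.01×10^23 × (3756)⁴ = 5.67×10⁻⁸ × 1.01×10^23 × 1.99×10^14.
P = 1.14×10^30 W.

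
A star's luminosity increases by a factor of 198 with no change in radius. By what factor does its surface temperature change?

P ∝ T⁴ ⇒ T ∝ P^(1/4), so T scales by (198)^(1/4) = 3.75.

factor ≈ 3.75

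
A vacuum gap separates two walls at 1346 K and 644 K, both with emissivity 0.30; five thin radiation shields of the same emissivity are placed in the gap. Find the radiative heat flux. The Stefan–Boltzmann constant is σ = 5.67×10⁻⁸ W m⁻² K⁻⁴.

Each of the 6 gaps contributes resistance (2/ε − 1) = 2/0.30 − 1 = 5.667; total = 34.00.
q = σ(T₁⁴ − T₂⁴) / 34.00 = 5.67×10⁻⁸ × 3.11×10^12 / 34.00 = 5190 W/m².

q ≈ 5190 W/m²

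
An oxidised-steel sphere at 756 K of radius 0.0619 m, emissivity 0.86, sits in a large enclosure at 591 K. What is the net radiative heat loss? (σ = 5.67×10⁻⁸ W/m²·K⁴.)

Q ≈ 481 W

A = 4πr² = 4π × (0.0619)² = 0.0481 m².
Q = εσA(T⁴ − T_s⁴). T⁴ − T_s⁴ = (756)⁴ − (591)⁴ = 3.27×10^11 − 1.22×10^11 = 2.05×10^11 K⁴.
Q = 0.86 × 5.67×10⁻⁸ × 0.0481 × 2.05×10^11 = 481 W.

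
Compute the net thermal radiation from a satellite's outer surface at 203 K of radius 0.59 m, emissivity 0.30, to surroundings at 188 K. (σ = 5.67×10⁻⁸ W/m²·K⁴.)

A = 4πr² = 4π × (0.59)² = 4.37 m².
Q = εσA(T⁴ − T_s⁴). T⁴ − T_s⁴ = (203)⁴ − (188)⁴ = 1.70×10^9 − 1.25×10^9 = 4.49×10^8 K⁴.
Q = 0.30 × 5.67×10⁻⁸ × 4.37 × 4.49×10^8 = 33.4 W.

Q ≈ 33.4 W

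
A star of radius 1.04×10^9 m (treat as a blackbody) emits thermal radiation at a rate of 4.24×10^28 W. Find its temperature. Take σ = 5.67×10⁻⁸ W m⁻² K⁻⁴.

A = 4πr² = 4π × (1.04×10^9)² = 1.36×10^19 m².
From P = σAT⁴, T = (P / σA)^(1/4) = (4.24×10^28 / (5.67×10⁻⁸ × 1.36×10^19))^(1/4).
T = (5.50×10^16)^(1/4) = 15300 K.

T ≈ 15300 K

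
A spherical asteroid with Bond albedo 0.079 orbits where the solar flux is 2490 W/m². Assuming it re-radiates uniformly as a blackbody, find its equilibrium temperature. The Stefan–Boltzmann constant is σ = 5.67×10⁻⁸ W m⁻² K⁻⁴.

Power absorbed = (1−a)S·πR²; power emitted = 4πR²σT⁴. Equating and cancelling πR²:
T = ((1−a)S / 4σ)^(1/4) = (2290 / (4 × 5.67×10⁻⁸))^(1/4) = (1.01×10^10)^(1/4).
T = 317 K.

T ≈ 317 K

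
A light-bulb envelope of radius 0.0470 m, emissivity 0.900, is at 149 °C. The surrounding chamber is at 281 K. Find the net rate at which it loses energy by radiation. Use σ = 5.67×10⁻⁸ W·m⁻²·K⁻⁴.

A = 4πr² = 4π × (0.0470)² = 0.0278 m².
Convert: 149 °C = 422 K.
Q = εσA(T⁴ − T_s⁴). T⁴ − T_s⁴ = (422)⁴ − (281)⁴ = 3.17×10^10 − 6.23×10^9 = 2.55×10^10 K⁴.
Q = 0.900 × 5.67×10⁻⁸ × 0.0278 × 2.55×10^10 = 36.1 W.

Q ≈ 36.1 W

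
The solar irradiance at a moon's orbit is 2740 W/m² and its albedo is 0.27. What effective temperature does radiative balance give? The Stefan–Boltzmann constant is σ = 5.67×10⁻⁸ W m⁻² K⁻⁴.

Power absorbed = (1−a)S·πR²; power emitted = 4πR²σT⁴. Equating and cancelling πR²:
T = ((1−a)S / 4σ)^(1/4) = (2000 / (4 × 5.67×10⁻⁸))^(1/4) = (8.82×10^9)^(1/4).
T = 306 K.

T ≈ 306 K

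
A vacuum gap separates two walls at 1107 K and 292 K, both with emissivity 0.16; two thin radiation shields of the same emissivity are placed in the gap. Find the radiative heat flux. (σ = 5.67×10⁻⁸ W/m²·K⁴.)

Each of the 3 gaps contributes resistance (2/ε − 1) = 2/0.16 − 1 = 11.50; total = 34.50.
q = σ(T₁⁴ − T₂⁴) / 34.50 = 5.67×10⁻⁸ × 1.49×10^12 / 34.50 = 2460 W/m².

q ≈ 2460 W/m²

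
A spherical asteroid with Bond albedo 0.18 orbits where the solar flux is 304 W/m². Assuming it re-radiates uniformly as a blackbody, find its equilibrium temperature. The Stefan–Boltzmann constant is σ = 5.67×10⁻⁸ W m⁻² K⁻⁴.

T ≈ 182 K

Power absorbed = (1−a)S·πR²; power emitted = 4πR²σT⁴. Equating and cancelling πR²:
T = ((1−a)S / 4σ)^(1/4) = (249 / (4 × 5.67×10⁻⁸))^(1/4) = (1.10×10^9)^(1/4).
T = 182 K.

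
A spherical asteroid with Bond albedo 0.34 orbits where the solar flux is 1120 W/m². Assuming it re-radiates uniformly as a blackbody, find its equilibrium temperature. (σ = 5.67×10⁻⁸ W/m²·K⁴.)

T ≈ 239 K

Power absorbed = (1−a)S·πR²; power emitted = 4πR²σT⁴. Equating and cancelling πR²:
T = ((1−a)S / 4σ)^(1/4) = (739 / (4 × 5.67×10⁻⁸))^(1/4) = (3.26×10^9)^(1/4).
T = 239 K.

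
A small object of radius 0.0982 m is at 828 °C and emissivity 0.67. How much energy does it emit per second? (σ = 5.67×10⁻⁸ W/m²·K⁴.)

A = 4πr² = 4π × (0.0982)² = 0.121 m².
828 °C = 1101 K.
Stefan–Boltzmann: P = εσAT⁴ = 0.67 × 5.67×10⁻⁸ × 0.121 × (1101)⁴ = 0.67 × 5.67×10⁻⁸ × 0.121 × 1.47×10^12.
P = 6760 W.

P ≈ 6760 W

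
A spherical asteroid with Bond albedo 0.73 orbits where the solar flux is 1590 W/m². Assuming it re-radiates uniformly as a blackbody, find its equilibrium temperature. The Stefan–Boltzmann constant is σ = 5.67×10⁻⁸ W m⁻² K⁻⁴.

Power absorbed = (1−a)S·πR²; power emitted = 4πR²σT⁴. Equating and cancelling πR²:
T = ((1−a)S / 4σ)^(1/4) = (429 / (4 × 5.67×10⁻⁸))^(1/4) = (1.89×10^9)^(1/4).
T = 209 K.

T ≈ 209 K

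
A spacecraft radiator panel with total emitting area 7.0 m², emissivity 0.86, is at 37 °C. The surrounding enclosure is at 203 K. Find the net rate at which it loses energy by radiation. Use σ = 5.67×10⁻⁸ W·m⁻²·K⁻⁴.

Q ≈ 2570 W

Convert: 37 °C = 310 K.
Q = εσA(T⁴ − T_s⁴). T⁴ − T_s⁴ = (310)⁴ − (203)⁴ = 9.24×10^9 − 1.70×10^9 = 7.54×10^9 K⁴.
Q = 0.86 × 5.67×10⁻⁸ × 7.00 × 7.54×10^9 = 2570 W.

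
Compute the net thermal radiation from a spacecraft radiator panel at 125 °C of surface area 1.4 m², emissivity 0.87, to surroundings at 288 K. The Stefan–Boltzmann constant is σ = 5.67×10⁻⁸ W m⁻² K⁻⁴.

Convert: 125 °C = 398 K.
Q = εσA(T⁴ − T_s⁴). T⁴ − T_s⁴ = (398)⁴ − (288)⁴ = 2.51×10^10 − 6.88×10^9 = 1.82×10^10 K⁴.
Q = 0.87 × 5.67×10⁻⁸ × 1.40 × 1.82×10^10 = 1260 W.

Q ≈ 1260 W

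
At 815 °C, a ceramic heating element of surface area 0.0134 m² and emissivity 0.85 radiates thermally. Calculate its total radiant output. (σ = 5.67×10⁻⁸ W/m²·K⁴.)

P ≈ 905 W

815 °C = 1088 K.
P = εσAT⁴ = 0.85 × 5.67×10⁻⁸ × 0.0134 × (1088)⁴ = 0.85 × 5.67×10⁻⁸ × 0.0134 × 1.40×10^12.
P = 905 W.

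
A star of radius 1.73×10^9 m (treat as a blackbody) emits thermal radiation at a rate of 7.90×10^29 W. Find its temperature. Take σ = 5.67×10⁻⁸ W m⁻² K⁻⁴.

A = 4πr² = 4π × (1.73×10^9)² = 3.76×10^19 m².
From P = σAT⁴, T = (P / σA)^(1/4) = (7.90×10^29 / (5.67×10⁻⁸ × 3.76×10^19))^(1/4).
T = (3.70×10^17)^(1/4) = 24700 K.

T ≈ 24700 K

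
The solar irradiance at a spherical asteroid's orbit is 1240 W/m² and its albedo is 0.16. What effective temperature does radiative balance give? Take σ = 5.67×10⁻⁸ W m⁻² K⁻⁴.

Power absorbed = (1−a)S·πR²; power emitted = 4πR²σT⁴. Equating and cancelling πR²:
T = ((1−a)S / 4σ)^(1/4) = (1040 / (4 × 5.67×10⁻⁸))^(1/4) = (4.59×10^9)^(1/4).
T = 260 K.

T ≈ 260 K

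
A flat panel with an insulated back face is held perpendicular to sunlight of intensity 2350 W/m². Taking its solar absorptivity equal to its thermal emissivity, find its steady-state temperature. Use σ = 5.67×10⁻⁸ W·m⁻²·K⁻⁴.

T ≈ 451 K

Absorbed flux αS = emitted flux εσT⁴ (one radiating face); with α = ε, T = (S/σ)^(1/4).
T = (2350 / 5.67×10⁻⁸)^(1/4) = (4.14×10^10)^(1/4).
T = 451 K.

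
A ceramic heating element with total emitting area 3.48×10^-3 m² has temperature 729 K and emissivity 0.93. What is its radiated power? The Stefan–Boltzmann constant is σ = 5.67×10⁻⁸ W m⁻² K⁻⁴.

P = εσAT⁴ = 0.93 × 5.67×10⁻⁸ × 3.48×10^-3 × (729)⁴ = 0.93 × 5.67×10⁻⁸ × 3.48×10^-3 × 2.82×10^11.
P = 51.8 W.

P ≈ 51.8 W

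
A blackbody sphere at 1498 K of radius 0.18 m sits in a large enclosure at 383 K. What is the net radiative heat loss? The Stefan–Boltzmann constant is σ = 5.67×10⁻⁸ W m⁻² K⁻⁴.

A = 4πr² = 4π × (0.18)² = 0.407 m².
Q = σA(T⁴ − T_s⁴). T⁴ − T_s⁴ = (1498)⁴ − (383)⁴ = 5.04×10^12 − 2.15×10^10 = 5.01×10^12 K⁴.
Q = 5.67×10⁻⁸ × 0.407 × 5.01×10^12 = 1.16×10^5 W.

Q ≈ 1.16×10^5 W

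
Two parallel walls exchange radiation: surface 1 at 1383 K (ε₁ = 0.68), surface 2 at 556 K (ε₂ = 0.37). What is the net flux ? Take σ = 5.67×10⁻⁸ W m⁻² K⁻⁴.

For two large parallel gray plates, q = σ(T₁⁴ − T₂⁴) / (1/ε₁ + 1/ε₂ − 1).
1/ε₁ + 1/ε₂ − 1 = 1/0.68 + 1/0.37 − 1 = 3.173.
T₁⁴ − T₂⁴ = 3.66×10^12 − 9.56×10^10 = 3.56×10^12 K⁴.
q = 5.67×10⁻⁸ × 3.56×10^12 / 3.173 = 63700 W/m².

q ≈ 63700 W/m²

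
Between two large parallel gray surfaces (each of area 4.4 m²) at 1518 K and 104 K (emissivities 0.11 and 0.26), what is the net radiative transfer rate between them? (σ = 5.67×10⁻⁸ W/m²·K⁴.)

For two large parallel gray plates, q = σ(T₁⁴ − T₂⁴) / (1/ε₁ + 1/ε₂ − 1).
1/ε₁ + 1/ε₂ − 1 = 1/0.11 + 1/0.26 − 1 = 11.94.
T₁⁴ − T₂⁴ = 5.31×10^12 − 1.17×10^8 = 5.31×10^12 K⁴.
q = 5.67×10⁻⁸ × 5.31×10^12 / 11.94 = 25200 W/m².
Q = q·A = 25200 × 4.4 = 1.11×10^5 W.

Q ≈ 1.11×10^5 W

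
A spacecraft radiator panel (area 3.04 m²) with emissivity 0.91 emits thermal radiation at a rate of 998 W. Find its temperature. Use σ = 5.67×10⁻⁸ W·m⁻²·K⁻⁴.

T ≈ 282 K

From P = εσAT⁴, T = (P / εσA)^(1/4) = (998 / (0.91 × 5.67×10⁻⁸ × 3.04))^(1/4).
T = (6.36×10^9)^(1/4) = 282 K.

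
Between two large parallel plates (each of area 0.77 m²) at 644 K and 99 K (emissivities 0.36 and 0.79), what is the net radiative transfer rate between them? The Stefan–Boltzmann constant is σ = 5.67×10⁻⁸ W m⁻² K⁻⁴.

Q ≈ 2470 W

For two large parallel gray plates, q = σ(T₁⁴ − T₂⁴) / (1/ε₁ + 1/ε₂ − 1).
1/ε₁ + 1/ε₂ − 1 = 1/0.36 + 1/0.79 − 1 = 3.044.
T₁⁴ − T₂⁴ = 1.72×10^11 − 9.61×10^7 = 1.72×10^11 K⁴.
q = 5.67×10⁻⁸ × 1.72×10^11 / 3.044 = 3200 W/m².
Q = q·A = 3200 × 0.77 = 2470 W.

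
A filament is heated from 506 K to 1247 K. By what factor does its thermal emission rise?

ratio ≈ 36.9

P ∝ T⁴, so the ratio is (1247/506)⁴ = (2.464)⁴ = 36.9.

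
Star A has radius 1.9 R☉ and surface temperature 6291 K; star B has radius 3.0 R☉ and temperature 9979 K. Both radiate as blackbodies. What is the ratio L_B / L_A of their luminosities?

L = 4πR²σT⁴ ∝ R²T⁴, so L_B/L_A = (3.0/1.9)² × (9979/6291)⁴ = 2.49 × 6.33 = 15.8.

L_B/L_A ≈ 15.8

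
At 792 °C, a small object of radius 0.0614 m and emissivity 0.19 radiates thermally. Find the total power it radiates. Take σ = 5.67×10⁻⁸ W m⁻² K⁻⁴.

A = 4πr² = 4π × (0.0614)² = 0.0474 m².
792 °C = 1065 K.
P = εσAT⁴ = 0.19 × 5.67×10⁻⁸ × 0.0474 × (1065)⁴ = 0.19 × 5.67×10⁻⁸ × 0.0474 × 1.29×10^12.
P = 657 W.

P ≈ 657 W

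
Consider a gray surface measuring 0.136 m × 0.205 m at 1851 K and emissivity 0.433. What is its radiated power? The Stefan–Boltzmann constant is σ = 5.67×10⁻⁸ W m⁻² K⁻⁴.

P ≈ 8040 W

A = 0.136 × 0.205 = 0.0279 m².
P = εσAT⁴ = 0.433 × 5.67×10⁻⁸ × 0.0279 × (1851)⁴ = 0.433 × 5.67×10⁻⁸ × 0.0279 × 1.17×10^13.
P = 8040 W.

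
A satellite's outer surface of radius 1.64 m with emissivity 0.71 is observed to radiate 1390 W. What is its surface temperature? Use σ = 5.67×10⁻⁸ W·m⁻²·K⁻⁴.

A = 4πr² = 4π × (1.64)² = 33.8 m².
From P = εσAT⁴, T = (P / εσA)^(1/4) = (1390 / (0.71 × 5.67×10⁻⁸ × 33.8))^(1/4).
T = (1.02×10^9)^(1/4) = 179 K.

T ≈ 179 K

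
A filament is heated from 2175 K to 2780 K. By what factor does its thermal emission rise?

ratio ≈ 2.67

P ∝ T⁴, so the ratio is (2780/2175)⁴ = (1.278)⁴ = 2.67.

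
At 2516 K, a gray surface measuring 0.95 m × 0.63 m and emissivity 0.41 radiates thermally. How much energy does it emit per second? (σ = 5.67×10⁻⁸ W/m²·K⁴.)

A = 0.95 × 0.63 = 0.598 m².
P = εσAT⁴ = 0.41 × 5.67×10⁻⁸ × 0.598 × (2516)⁴ = 0.41 × 5.67×10⁻⁸ × 0.598 × 4.01×10^13.
P = 5.58×10^5 W.

P ≈ 5.58×10^5 W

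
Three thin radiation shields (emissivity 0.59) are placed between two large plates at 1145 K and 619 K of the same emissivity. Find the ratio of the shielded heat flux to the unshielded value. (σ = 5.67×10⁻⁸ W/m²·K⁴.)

With N identical shields there are N+1 = 4 gaps in series, each with the same radiative resistance, so the flux falls to 1/(N+1) of its unshielded value.

ratio ≈ 0.250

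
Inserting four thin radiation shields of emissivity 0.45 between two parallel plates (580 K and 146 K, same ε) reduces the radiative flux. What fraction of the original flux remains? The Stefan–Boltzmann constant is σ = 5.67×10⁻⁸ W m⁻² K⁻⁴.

With N identical shields there are N+1 = 5 gaps in series, each with the same radiative resistance, so the flux falls to 1/(N+1) of its unshielded value.

ratio ≈ 0.200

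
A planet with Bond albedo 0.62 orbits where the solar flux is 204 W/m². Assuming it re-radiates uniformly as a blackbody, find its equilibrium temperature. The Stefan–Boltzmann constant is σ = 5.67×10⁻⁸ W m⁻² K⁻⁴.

Power absorbed = (1−a)S·πR²; power emitted = 4πR²σT⁴. Equating and cancelling πR²:
T = ((1−a)S / 4σ)^(1/4) = (77.5 / (4 × 5.67×10⁻⁸))^(1/4) = (3.42×10^8)^(1/4).
T = 136 K.

T ≈ 136 K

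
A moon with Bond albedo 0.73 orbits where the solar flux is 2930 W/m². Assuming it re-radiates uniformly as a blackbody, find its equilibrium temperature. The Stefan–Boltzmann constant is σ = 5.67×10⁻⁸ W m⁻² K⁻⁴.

Power absorbed = (1−a)S·πR²; power emitted = 4πR²σT⁴. Equating and cancelling πR²:
T = ((1−a)S / 4σ)^(1/4) = (791 / (4 × 5.67×10⁻⁸))^(1/4) = (3.49×10^9)^(1/4).
T = 243 K.

T ≈ 243 K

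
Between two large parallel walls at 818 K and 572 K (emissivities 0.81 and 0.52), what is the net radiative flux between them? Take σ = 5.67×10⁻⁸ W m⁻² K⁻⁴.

q ≈ 8950 W/m²

For two large parallel gray plates, q = σ(T₁⁴ − T₂⁴) / (1/ε₁ + 1/ε₂ − 1).
1/ε₁ + 1/ε₂ − 1 = 1/0.81 + 1/0.52 − 1 = 2.158.
T₁⁴ − T₂⁴ = 4.48×10^11 − 1.07×10^11 = 3.41×10^11 K⁴.
q = 5.67×10⁻⁸ × 3.41×10^11 / 2.158 = 8950 W/m².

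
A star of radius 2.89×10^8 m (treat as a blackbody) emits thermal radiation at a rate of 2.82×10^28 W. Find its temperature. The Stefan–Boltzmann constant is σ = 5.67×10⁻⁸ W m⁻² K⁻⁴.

A = 4πr² = 4π × (2.89×10^8)² = 1.05×10^18 m².
From P = σAT⁴, T = (P / σA)^(1/4) = (2.82×10^28 / (5.67×10⁻⁸ × 1.05×10^18))^(1/4).
T = (4.74×10^17)^(1/4) = 26200 K.

T ≈ 26200 K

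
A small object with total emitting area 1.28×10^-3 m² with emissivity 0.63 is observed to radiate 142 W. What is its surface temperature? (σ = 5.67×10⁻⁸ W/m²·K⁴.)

From P = εσAT⁴, T = (P / εσA)^(1/4) = (142 / (0.63 × 5.67×10⁻⁸ × 1.28×10^-3))^(1/4).
T = (3.11×10^12)^(1/4) = 1330 K.

T ≈ 1330 K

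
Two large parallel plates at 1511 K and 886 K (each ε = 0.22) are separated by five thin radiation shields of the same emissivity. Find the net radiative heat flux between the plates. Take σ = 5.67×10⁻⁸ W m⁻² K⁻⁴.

Each of the 6 gaps contributes resistance (2/ε − 1) = 2/0.22 − 1 = 8.091; total = 48.55.
q = σ(T₁⁴ − T₂⁴) / 48.55 = 5.67×10⁻⁸ × 4.60×10^12 / 48.55 = 5370 W/m².

q ≈ 5370 W/m²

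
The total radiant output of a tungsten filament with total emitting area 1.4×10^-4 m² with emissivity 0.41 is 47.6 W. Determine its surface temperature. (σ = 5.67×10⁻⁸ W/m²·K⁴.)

From P = εσAT⁴, T = (P / εσA)^(1/4) = (47.6 / (0.41 × 5.67×10⁻⁸ × 1.40×10^-4))^(1/4).
T = (1.46×10^13)^(1/4) = 1960 K.

T ≈ 1960 K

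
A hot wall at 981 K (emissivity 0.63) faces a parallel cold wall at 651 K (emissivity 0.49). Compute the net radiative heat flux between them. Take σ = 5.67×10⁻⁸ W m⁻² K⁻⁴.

For two large parallel gray plates, q = σ(T₁⁴ − T₂⁴) / (1/ε₁ + 1/ε₂ − 1).
1/ε₁ + 1/ε₂ − 1 = 1/0.63 + 1/0.49 − 1 = 2.628.
T₁⁴ − T₂⁴ = 9.26×10^11 − 1.80×10^11 = 7.47×10^11 K⁴.
q = 5.67×10⁻⁸ × 7.47×10^11 / 2.628 = 16100 W/m².

q ≈ 16100 W/m²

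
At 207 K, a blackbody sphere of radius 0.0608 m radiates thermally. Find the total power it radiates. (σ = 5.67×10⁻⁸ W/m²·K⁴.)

P ≈ 4.84 W

A = 4πr² = 4π × (0.0608)² = 0.0465 m².
P = σAT⁴ = 5.67×10⁻⁸ × 0.0465 × (207)⁴ = 5.67×10⁻⁸ × 0.0465 × 1.84×10^9.
P = 4.84 W.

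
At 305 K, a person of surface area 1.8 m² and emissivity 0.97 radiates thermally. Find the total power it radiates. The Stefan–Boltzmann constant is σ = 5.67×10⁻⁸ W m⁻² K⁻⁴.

P = εσAT⁴ = 0.97 × 5.67×10⁻⁸ × 1.80 × (305)⁴ = 0.97 × 5.67×10⁻⁸ × 1.80 × 8.65×10^9.
P = 857 W.

P ≈ 857 W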